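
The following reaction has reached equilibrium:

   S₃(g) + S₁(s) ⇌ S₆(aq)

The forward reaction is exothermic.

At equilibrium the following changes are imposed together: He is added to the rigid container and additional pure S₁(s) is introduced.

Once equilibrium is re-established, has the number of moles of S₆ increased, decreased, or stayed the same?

At constant volume, adding an inert gas leaves every reacting species' partial pressure unchanged, so Q is unchanged — no shift from this change.
S₁ is a pure solid; its activity is 1 regardless of amount, so Q is unaffected — no shift from this change.
No net shift occurs, so the amount of S₆ is unchanged.

unchanged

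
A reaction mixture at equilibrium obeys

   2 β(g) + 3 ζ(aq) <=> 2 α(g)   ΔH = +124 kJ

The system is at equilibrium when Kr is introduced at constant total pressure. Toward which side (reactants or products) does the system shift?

no shift

Adding inert gas at constant total pressure expands the volume, scaling every reacting partial pressure by the same factor. Δn_gas = 2 − 2 = 0, so Q is unchanged — no shift.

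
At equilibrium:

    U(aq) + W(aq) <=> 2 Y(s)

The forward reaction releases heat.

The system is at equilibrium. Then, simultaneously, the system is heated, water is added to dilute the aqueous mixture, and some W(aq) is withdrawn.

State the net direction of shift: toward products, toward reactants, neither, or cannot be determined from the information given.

The forward reaction is exothermic. Raising T favours the endothermic direction — shift to the left.
Dilution lowers every aqueous concentration by the same factor. Δn_aq = 0 − 2 = -2, so the system shifts toward the side with more dissolved moles — to the left.
Removing W (aq), a reactant, drives the reaction to the left.
All effects act in the same direction — net shift to the left.

left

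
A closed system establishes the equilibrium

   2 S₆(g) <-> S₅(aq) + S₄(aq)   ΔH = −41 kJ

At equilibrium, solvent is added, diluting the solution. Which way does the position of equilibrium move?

Dilution lowers every aqueous concentration by the same factor. Δn_aq = 2 − 0 = +2, so the system shifts toward the side with more dissolved moles — to the right.

right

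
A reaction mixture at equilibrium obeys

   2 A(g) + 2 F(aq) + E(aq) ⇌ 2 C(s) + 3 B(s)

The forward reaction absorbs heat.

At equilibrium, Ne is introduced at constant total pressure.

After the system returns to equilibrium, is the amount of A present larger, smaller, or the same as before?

Adding inert gas at constant total pressure expands the volume and lowers every reacting partial pressure. With Δn_gas = 0 − 2 = -2, Q moves away from K toward the side with fewer gas moles, so the system shifts toward the side with more gas moles — to the left.
The net shift is to the left. A is a reactant, so its amount increases.

increases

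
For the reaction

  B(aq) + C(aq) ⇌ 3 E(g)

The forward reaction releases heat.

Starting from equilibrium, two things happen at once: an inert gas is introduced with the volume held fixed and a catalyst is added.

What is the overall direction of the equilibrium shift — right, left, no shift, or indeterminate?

no shift

At constant volume, adding an inert gas leaves every reacting species' partial pressure unchanged, so Q is unchanged — no shift from this change.
A catalyst speeds both forward and reverse rates equally; it changes neither Q nor K — no shift from this change.
None of the changes alters Q relative to K, so there is no net shift.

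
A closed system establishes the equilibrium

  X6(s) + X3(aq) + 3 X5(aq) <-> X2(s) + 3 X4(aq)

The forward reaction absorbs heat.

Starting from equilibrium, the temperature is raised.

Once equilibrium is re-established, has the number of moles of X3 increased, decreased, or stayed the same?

The forward reaction is endothermic. Raising T favours the endothermic direction — shift to the right.
The net shift is to the right. X3 is a reactant, so its amount decreases.

decreases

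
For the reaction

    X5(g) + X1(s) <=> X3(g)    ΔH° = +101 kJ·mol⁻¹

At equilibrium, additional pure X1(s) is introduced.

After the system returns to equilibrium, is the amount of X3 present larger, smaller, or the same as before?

X1 is a pure solid; its activity is 1 regardless of amount, so Q is unaffected — no shift from this change.
No net shift occurs, so the amount of X3 is unchanged.

unchanged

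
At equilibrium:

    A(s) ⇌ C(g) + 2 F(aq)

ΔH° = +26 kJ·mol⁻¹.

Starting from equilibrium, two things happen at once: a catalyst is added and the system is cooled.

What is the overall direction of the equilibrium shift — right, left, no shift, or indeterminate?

A catalyst speeds both forward and reverse rates equally; it changes neither Q nor K — no shift from this change.
The forward reaction is endothermic. Lowering T favours the exothermic direction — shift to the left.
Only the nonzero effect(s) matter; the net shift is to the left.

left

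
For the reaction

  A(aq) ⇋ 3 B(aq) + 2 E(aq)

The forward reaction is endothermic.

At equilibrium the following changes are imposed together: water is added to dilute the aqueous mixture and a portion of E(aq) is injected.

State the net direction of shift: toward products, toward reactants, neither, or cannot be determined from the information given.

Dilution lowers every aqueous concentration by the same factor. Δn_aq = 5 − 1 = +4, so the system shifts toward the side with more dissolved moles — to the right.
Adding E (aq), a product, drives the reaction to the left.
The individual effects push in opposite directions; without quantitative information the net direction cannot be determined.

cannot be determined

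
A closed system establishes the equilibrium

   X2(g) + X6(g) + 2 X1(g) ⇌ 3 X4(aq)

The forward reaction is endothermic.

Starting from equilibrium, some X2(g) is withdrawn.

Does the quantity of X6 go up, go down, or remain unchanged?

Removing X2 (g), a reactant, drives the reaction to the left.
The net shift is to the left. X6 is a reactant, so its amount increases.

increases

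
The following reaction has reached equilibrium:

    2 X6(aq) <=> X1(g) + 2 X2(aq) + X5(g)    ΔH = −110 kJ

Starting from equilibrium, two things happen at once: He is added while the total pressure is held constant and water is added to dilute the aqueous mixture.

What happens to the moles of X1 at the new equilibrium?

increases

Adding inert gas at constant total pressure expands the volume and lowers every reacting partial pressure. With Δn_gas = 2 − 0 = +2, Q moves away from K toward the side with fewer gas moles, so the system shifts toward the side with more gas moles — to the right.
Dilution scales every aqueous concentration by the same factor. Δn_aq = 2 − 2 = 0, so Q is unchanged — no shift.
The net shift is to the right. X1 is a product, so its amount increases.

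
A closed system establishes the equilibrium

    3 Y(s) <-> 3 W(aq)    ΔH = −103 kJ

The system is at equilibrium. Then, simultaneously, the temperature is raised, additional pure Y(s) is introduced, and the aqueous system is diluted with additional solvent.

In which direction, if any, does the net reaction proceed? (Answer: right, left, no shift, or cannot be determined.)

cannot be determined

The forward reaction is exothermic. Raising T favours the endothermic direction — shift to the left.
Y is a pure solid; its activity is 1 regardless of amount, so Q is unaffected — no shift from this change.
Dilution lowers every aqueous concentration by the same factor. Δn_aq = 3 − 0 = +3, so the system shifts toward the side with more dissolved moles — to the right.
The individual effects push in opposite directions; without quantitative information the net direction cannot be determined.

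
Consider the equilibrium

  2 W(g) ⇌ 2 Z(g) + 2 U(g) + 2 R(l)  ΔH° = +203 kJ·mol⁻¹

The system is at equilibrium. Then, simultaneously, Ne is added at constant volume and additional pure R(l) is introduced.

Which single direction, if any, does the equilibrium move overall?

no shift

At constant volume, adding an inert gas leaves every reacting species' partial pressure unchanged, so Q is unchanged — no shift from this change.
R is a pure liquid; its activity is 1 regardless of amount, so Q is unaffected — no shift from this change.
None of the changes alters Q relative to K, so there is no net shift.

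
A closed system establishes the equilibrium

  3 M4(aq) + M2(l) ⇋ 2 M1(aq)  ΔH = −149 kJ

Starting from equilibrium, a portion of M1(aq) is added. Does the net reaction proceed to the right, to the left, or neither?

Adding M1 (aq), a product, drives the reaction to the left.

left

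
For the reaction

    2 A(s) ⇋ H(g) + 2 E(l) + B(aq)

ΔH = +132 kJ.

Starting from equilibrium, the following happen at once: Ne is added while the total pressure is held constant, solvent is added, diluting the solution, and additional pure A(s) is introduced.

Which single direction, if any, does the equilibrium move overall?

right

Adding inert gas at constant total pressure expands the volume and lowers every reacting partial pressure. With Δn_gas = 1 − 0 = +1, Q moves away from K toward the side with fewer gas moles, so the system shifts toward the side with more gas moles — to the right.
Dilution lowers every aqueous concentration by the same factor. Δn_aq = 1 − 0 = +1, so the system shifts toward the side with more dissolved moles — to the right.
A is a pure solid; its activity is 1 regardless of amount, so Q is unaffected — no shift from this change.
Only the nonzero effect(s) matter; the net shift is to the right.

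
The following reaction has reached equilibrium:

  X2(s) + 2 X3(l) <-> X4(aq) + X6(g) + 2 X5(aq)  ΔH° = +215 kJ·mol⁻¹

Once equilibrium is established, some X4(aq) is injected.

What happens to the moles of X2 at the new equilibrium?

Adding X4 (aq), a product, drives the reaction to the left.
The net shift is to the left. X2 is a reactant, so its amount increases.

increases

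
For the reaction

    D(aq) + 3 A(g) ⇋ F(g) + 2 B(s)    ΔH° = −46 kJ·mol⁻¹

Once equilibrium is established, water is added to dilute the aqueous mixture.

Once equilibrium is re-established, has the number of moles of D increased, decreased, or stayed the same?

Dilution lowers every aqueous concentration by the same factor. Δn_aq = 0 − 1 = -1, so the system shifts toward the side with more dissolved moles — to the left.
The net shift is to the left. D is a reactant, so its amount increases.

increases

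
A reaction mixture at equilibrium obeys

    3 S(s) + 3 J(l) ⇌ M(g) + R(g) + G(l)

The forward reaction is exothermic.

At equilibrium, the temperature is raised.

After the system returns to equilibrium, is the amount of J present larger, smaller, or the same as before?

increases

The forward reaction is exothermic. Raising T favours the endothermic direction — shift to the left.
The net shift is to the left. J is a reactant, so its amount increases.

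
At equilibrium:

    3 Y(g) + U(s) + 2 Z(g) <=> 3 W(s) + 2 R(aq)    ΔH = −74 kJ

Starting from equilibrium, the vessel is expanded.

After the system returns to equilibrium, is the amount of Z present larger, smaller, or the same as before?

increases

Gas moles: reactants 5, products 0 (Δn_gas = -5). Expansion shifts the system toward the side with more moles of gas — to the left.
The net shift is to the left. Z is a reactant, so its amount increases.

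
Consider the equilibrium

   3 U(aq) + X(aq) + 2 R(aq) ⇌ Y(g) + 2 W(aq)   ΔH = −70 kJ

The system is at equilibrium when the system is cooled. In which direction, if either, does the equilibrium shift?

right

The forward reaction is exothermic. Lowering T favours the exothermic direction — shift to the right.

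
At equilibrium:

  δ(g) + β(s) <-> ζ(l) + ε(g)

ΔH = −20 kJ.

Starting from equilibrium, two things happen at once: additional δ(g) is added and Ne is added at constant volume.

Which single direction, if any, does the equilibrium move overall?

Adding δ (g), a reactant, drives the reaction to the right.
At constant volume, adding an inert gas leaves every reacting species' partial pressure unchanged, so Q is unchanged — no shift from this change.
Only the nonzero effect(s) matter; the net shift is to the right.

right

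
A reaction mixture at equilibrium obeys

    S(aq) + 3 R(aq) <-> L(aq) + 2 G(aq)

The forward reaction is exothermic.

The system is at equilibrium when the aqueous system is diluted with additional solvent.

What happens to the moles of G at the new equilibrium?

Dilution lowers every aqueous concentration by the same factor. Δn_aq = 3 − 4 = -1, so the system shifts toward the side with more dissolved moles — to the left.
The net shift is to the left. G is a product, so its amount decreases.

decreases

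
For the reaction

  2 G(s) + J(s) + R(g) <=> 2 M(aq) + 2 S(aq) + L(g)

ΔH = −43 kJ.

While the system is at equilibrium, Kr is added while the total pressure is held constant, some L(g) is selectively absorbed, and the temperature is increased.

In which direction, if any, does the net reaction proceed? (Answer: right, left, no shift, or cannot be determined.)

cannot be determined

Adding inert gas at constant total pressure expands the volume, scaling every reacting partial pressure by the same factor. Δn_gas = 1 − 1 = 0, so Q is unchanged — no shift.
Removing L (g), a product, drives the reaction to the right.
The forward reaction is exothermic. Raising T favours the endothermic direction — shift to the left.
The individual effects push in opposite directions; without quantitative information the net direction cannot be determined.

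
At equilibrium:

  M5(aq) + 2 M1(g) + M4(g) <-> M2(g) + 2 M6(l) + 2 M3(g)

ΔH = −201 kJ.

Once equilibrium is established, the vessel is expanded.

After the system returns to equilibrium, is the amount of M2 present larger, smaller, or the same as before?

unchanged

Gas moles: reactants 3, products 3. Δn_gas = 0, so a volume change leaves Q equal to K — no shift from this change.
No net shift occurs, so the amount of M2 is unchanged.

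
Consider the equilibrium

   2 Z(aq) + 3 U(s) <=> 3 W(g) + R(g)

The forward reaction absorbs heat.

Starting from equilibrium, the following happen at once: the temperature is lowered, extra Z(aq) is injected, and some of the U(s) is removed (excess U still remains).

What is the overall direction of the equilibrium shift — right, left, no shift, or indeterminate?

The forward reaction is endothermic. Lowering T favours the exothermic direction — shift to the left.
Adding Z (aq), a reactant, drives the reaction to the right.
U is a pure solid; its activity is 1 regardless of amount, so Q is unaffected — no shift from this change.
The individual effects push in opposite directions; without quantitative information the net direction cannot be determined.

cannot be determined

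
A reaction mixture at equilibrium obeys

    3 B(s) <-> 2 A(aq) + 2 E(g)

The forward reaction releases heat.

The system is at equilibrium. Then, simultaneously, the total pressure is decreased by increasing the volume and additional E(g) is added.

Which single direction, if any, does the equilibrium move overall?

cannot be determined

Gas moles: reactants 0, products 2 (Δn_gas = +2). Expansion shifts the system toward the side with more moles of gas — to the right.
Adding E (g), a product, drives the reaction to the left.
The individual effects push in opposite directions; without quantitative information the net direction cannot be determined.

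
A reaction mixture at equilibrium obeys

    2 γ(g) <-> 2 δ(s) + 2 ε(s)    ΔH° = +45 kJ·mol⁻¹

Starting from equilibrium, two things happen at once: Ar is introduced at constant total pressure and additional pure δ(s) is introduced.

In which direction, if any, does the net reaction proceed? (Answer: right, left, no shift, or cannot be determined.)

Adding inert gas at constant total pressure expands the volume and lowers every reacting partial pressure. With Δn_gas = 0 − 2 = -2, Q moves away from K toward the side with fewer gas moles, so the system shifts toward the side with more gas moles — to the left.
δ is a pure solid; its activity is 1 regardless of amount, so Q is unaffected — no shift from this change.
Only the nonzero effect(s) matter; the net shift is to the left.

left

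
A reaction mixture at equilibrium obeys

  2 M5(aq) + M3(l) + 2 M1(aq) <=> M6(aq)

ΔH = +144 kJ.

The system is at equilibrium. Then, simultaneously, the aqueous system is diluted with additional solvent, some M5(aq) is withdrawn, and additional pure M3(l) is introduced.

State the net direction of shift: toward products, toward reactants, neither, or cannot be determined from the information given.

left

Dilution lowers every aqueous concentration by the same factor. Δn_aq = 1 − 4 = -3, so the system shifts toward the side with more dissolved moles — to the left.
Removing M5 (aq), a reactant, drives the reaction to the left.
M3 is a pure liquid; its activity is 1 regardless of amount, so Q is unaffected — no shift from this change.
Only the nonzero effect(s) matter; the net shift is to the left.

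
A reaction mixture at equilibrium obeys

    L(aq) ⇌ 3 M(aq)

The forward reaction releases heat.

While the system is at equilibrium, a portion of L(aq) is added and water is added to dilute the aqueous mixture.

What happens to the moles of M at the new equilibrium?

increases

Adding L (aq), a reactant, drives the reaction to the right.
Dilution lowers every aqueous concentration by the same factor. Δn_aq = 3 − 1 = +2, so the system shifts toward the side with more dissolved moles — to the right.
The net shift is to the right. M is a product, so its amount increases.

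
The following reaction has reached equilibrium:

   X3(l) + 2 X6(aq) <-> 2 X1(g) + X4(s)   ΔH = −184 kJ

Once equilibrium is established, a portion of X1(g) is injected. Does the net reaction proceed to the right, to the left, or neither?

Adding X1 (g), a product, drives the reaction to the left.

left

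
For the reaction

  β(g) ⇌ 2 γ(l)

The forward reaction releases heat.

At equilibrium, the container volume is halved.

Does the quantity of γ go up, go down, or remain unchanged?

increases

Gas moles: reactants 1, products 0 (Δn_gas = -1). Compression shifts the system toward the side with fewer moles of gas — to the right.
The net shift is to the right. γ is a product, so its amount increases.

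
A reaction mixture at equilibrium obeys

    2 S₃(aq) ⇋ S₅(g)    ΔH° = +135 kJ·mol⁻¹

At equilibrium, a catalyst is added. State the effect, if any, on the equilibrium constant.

unchanged

The equilibrium constant depends only on temperature. This perturbation changes neither the position of equilibrium nor K.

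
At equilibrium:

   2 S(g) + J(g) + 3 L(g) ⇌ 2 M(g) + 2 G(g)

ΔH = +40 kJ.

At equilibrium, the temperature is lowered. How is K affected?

decreases

K depends on temperature via the van 't Hoff relation. The forward reaction is endothermic, so lowering T decreases K.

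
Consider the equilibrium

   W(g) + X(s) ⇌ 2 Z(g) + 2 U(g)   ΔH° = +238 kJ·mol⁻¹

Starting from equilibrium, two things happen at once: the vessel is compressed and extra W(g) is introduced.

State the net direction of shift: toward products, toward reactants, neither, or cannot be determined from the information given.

Gas moles: reactants 1, products 4 (Δn_gas = +3). Compression shifts the system toward the side with fewer moles of gas — to the left.
Adding W (g), a reactant, drives the reaction to the right.
The individual effects push in opposite directions; without quantitative information the net direction cannot be determined.

cannot be determined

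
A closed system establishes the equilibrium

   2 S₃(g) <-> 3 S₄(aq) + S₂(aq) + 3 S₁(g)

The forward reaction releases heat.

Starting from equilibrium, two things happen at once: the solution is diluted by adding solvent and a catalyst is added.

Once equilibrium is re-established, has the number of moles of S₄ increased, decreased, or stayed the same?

increases

Dilution lowers every aqueous concentration by the same factor. Δn_aq = 4 − 0 = +4, so the system shifts toward the side with more dissolved moles — to the right.
A catalyst speeds both forward and reverse rates equally; it changes neither Q nor K — no shift from this change.
The net shift is to the right. S₄ is a product, so its amount increases.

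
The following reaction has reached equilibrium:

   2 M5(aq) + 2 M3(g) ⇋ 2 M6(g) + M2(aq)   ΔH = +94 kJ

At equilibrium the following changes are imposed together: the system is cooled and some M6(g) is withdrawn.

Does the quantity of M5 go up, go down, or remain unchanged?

cannot be determined

The forward reaction is endothermic. Lowering T favours the exothermic direction — shift to the left.
Removing M6 (g), a product, drives the reaction to the right.
The two effects oppose each other, so the net shift — and hence the change in M5 — cannot be determined from the given information.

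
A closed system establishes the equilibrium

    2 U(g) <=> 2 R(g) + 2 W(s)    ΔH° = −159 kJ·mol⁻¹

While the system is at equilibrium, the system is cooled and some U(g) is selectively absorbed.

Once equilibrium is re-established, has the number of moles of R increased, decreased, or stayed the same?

cannot be determined

The forward reaction is exothermic. Lowering T favours the exothermic direction — shift to the right.
Removing U (g), a reactant, drives the reaction to the left.
The two effects oppose each other, so the net shift — and hence the change in R — cannot be determined from the given information.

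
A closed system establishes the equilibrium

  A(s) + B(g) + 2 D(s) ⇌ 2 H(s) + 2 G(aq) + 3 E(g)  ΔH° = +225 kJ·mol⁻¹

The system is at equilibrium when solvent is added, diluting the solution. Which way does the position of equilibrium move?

right

Dilution lowers every aqueous concentration by the same factor. Δn_aq = 2 − 0 = +2, so the system shifts toward the side with more dissolved moles — to the right.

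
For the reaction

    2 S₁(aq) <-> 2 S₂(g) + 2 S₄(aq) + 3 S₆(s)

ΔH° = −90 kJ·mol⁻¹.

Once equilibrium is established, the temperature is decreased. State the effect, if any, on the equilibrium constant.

increases

K depends on temperature via the van 't Hoff relation. The forward reaction is exothermic, so lowering T increases K.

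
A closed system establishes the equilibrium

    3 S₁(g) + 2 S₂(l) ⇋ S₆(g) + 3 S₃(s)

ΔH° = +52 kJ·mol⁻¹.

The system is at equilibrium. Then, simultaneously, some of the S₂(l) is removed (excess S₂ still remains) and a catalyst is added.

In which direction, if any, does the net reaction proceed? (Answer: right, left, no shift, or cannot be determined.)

S₂ is a pure liquid; its activity is 1 regardless of amount, so Q is unaffected — no shift from this change.
A catalyst speeds both forward and reverse rates equally; it changes neither Q nor K — no shift from this change.
None of the changes alters Q relative to K, so there is no net shift.

no shift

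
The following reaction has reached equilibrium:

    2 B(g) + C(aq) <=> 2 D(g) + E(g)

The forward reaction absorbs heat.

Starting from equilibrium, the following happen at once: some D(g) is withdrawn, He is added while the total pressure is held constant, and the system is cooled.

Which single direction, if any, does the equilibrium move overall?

cannot be determined

Removing D (g), a product, drives the reaction to the right.
Adding inert gas at constant total pressure expands the volume and lowers every reacting partial pressure. With Δn_gas = 3 − 2 = +1, Q moves away from K toward the side with fewer gas moles, so the system shifts toward the side with more gas moles — to the right.
The forward reaction is endothermic. Lowering T favours the exothermic direction — shift to the left.
The individual effects push in opposite directions; without quantitative information the net direction cannot be determined.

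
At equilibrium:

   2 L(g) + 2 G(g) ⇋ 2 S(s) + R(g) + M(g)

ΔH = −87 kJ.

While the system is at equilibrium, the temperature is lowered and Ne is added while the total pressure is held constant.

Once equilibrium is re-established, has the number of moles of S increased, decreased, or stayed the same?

The forward reaction is exothermic. Lowering T favours the exothermic direction — shift to the right.
Adding inert gas at constant total pressure expands the volume and lowers every reacting partial pressure. With Δn_gas = 2 − 4 = -2, Q moves away from K toward the side with fewer gas moles, so the system shifts toward the side with more gas moles — to the left.
The two effects oppose each other, so the net shift — and hence the change in S — cannot be determined from the given information.

cannot be determined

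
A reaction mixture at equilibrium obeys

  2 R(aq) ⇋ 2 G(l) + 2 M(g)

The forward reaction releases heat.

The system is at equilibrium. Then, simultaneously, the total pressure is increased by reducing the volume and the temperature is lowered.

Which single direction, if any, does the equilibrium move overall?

cannot be determined

Gas moles: reactants 0, products 2 (Δn_gas = +2). Compression shifts the system toward the side with fewer moles of gas — to the left.
The forward reaction is exothermic. Lowering T favours the exothermic direction — shift to the right.
The individual effects push in opposite directions; without quantitative information the net direction cannot be determined.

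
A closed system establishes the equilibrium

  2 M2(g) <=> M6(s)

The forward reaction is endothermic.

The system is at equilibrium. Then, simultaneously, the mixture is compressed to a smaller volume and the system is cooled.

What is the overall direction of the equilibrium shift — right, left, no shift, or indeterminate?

cannot be determined

Gas moles: reactants 2, products 0 (Δn_gas = -2). Compression shifts the system toward the side with fewer moles of gas — to the right.
The forward reaction is endothermic. Lowering T favours the exothermic direction — shift to the left.
The individual effects push in opposite directions; without quantitative information the net direction cannot be determined.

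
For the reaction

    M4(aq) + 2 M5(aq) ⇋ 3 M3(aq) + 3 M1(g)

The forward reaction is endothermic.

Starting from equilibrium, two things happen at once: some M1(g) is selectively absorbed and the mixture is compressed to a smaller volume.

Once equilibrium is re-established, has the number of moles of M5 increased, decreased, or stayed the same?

Removing M1 (g), a product, drives the reaction to the right.
Gas moles: reactants 0, products 3 (Δn_gas = +3). Compression shifts the system toward the side with fewer moles of gas — to the left.
The two effects oppose each other, so the net shift — and hence the change in M5 — cannot be determined from the given information.

cannot be determined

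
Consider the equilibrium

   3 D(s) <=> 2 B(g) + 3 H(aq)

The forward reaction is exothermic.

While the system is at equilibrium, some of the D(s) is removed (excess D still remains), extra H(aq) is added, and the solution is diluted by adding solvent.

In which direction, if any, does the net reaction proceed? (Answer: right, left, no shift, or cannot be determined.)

D is a pure solid; its activity is 1 regardless of amount, so Q is unaffected — no shift from this change.
Adding H (aq), a product, drives the reaction to the left.
Dilution lowers every aqueous concentration by the same factor. Δn_aq = 3 − 0 = +3, so the system shifts toward the side with more dissolved moles — to the right.
The individual effects push in opposite directions; without quantitative information the net direction cannot be determined.

cannot be determined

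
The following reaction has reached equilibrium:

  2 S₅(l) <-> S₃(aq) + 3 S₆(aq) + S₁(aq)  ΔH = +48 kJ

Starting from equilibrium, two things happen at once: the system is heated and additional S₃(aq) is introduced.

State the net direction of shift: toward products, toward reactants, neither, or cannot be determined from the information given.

The forward reaction is endothermic. Raising T favours the endothermic direction — shift to the right.
Adding S₃ (aq), a product, drives the reaction to the left.
The individual effects push in opposite directions; without quantitative information the net direction cannot be determined.

cannot be determined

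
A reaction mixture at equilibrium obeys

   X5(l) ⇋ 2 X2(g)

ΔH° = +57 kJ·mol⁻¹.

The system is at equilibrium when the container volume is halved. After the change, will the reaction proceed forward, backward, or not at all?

left

Gas moles: reactants 0, products 2 (Δn_gas = +2). Compression shifts the system toward the side with fewer moles of gas — to the left.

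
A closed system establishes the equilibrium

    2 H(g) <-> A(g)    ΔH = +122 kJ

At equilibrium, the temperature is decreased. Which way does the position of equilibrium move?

The forward reaction is endothermic. Lowering T favours the exothermic direction — shift to the left.

left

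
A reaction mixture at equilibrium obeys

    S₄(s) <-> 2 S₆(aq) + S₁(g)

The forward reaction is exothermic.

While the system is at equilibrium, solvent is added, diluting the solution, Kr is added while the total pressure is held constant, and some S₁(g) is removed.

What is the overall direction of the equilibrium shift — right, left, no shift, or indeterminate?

Dilution lowers every aqueous concentration by the same factor. Δn_aq = 2 − 0 = +2, so the system shifts toward the side with more dissolved moles — to the right.
Adding inert gas at constant total pressure expands the volume and lowers every reacting partial pressure. With Δn_gas = 1 − 0 = +1, Q moves away from K toward the side with fewer gas moles, so the system shifts toward the side with more gas moles — to the right.
Removing S₁ (g), a product, drives the reaction to the right.
All effects act in the same direction — net shift to the right.

right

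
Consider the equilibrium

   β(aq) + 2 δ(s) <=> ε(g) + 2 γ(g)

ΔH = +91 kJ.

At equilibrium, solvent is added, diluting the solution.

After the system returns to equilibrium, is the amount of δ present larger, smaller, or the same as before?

Dilution lowers every aqueous concentration by the same factor. Δn_aq = 0 − 1 = -1, so the system shifts toward the side with more dissolved moles — to the left.
The net shift is to the left. δ is a reactant, so its amount increases.

increases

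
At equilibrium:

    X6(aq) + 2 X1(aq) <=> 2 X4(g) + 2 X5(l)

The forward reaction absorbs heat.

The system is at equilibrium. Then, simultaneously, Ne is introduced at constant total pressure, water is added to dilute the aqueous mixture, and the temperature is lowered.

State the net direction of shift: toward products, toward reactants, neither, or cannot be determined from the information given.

cannot be determined

Adding inert gas at constant total pressure expands the volume and lowers every reacting partial pressure. With Δn_gas = 2 − 0 = +2, Q moves away from K toward the side with fewer gas moles, so the system shifts toward the side with more gas moles — to the right.
Dilution lowers every aqueous concentration by the same factor. Δn_aq = 0 − 3 = -3, so the system shifts toward the side with more dissolved moles — to the left.
The forward reaction is endothermic. Lowering T favours the exothermic direction — shift to the left.
The individual effects push in opposite directions; without quantitative information the net direction cannot be determined.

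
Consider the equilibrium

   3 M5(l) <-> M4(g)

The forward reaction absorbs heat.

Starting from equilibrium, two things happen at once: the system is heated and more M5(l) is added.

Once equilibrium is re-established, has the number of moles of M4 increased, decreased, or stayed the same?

The forward reaction is endothermic. Raising T favours the endothermic direction — shift to the right.
M5 is a pure liquid; its activity is 1 regardless of amount, so Q is unaffected — no shift from this change.
The net shift is to the right. M4 is a product, so its amount increases.

increases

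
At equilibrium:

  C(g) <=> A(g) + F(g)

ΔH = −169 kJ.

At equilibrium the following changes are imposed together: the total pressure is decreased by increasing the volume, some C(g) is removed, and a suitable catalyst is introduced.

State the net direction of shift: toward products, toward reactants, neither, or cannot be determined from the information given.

cannot be determined

Gas moles: reactants 1, products 2 (Δn_gas = +1). Expansion shifts the system toward the side with more moles of gas — to the right.
Removing C (g), a reactant, drives the reaction to the left.
A catalyst speeds both forward and reverse rates equally; it changes neither Q nor K — no shift from this change.
The individual effects push in opposite directions; without quantitative information the net direction cannot be determined.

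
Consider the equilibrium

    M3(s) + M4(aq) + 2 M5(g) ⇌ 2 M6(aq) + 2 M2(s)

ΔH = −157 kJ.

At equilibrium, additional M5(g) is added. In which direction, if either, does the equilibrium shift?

Adding M5 (g), a reactant, drives the reaction to the right.

right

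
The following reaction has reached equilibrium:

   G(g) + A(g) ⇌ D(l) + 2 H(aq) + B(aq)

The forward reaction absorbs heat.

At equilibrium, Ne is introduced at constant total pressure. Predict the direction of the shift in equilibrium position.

left

Adding inert gas at constant total pressure expands the volume and lowers every reacting partial pressure. With Δn_gas = 0 − 2 = -2, Q moves away from K toward the side with fewer gas moles, so the system shifts toward the side with more gas moles — to the left.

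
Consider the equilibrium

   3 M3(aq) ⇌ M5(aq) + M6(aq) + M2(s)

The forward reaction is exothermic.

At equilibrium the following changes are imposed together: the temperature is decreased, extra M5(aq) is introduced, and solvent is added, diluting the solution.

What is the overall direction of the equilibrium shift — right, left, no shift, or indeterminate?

The forward reaction is exothermic. Lowering T favours the exothermic direction — shift to the right.
Adding M5 (aq), a product, drives the reaction to the left.
Dilution lowers every aqueous concentration by the same factor. Δn_aq = 2 − 3 = -1, so the system shifts toward the side with more dissolved moles — to the left.
The individual effects push in opposite directions; without quantitative information the net direction cannot be determined.

cannot be determined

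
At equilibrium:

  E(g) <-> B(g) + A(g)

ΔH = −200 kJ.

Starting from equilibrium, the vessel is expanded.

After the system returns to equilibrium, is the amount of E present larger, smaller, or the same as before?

Gas moles: reactants 1, products 2 (Δn_gas = +1). Expansion shifts the system toward the side with more moles of gas — to the right.
The net shift is to the right. E is a reactant, so its amount decreases.

decreases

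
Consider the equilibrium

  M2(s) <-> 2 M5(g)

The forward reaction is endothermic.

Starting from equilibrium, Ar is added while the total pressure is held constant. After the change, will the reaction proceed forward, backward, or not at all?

Adding inert gas at constant total pressure expands the volume and lowers every reacting partial pressure. With Δn_gas = 2 − 0 = +2, Q moves away from K toward the side with fewer gas moles, so the system shifts toward the side with more gas moles — to the right.

right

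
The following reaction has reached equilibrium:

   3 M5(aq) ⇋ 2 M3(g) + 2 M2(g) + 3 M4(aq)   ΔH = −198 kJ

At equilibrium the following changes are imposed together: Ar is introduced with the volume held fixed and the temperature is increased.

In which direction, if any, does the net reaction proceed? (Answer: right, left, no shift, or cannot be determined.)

left

At constant volume, adding an inert gas leaves every reacting species' partial pressure unchanged, so Q is unchanged — no shift from this change.
The forward reaction is exothermic. Raising T favours the endothermic direction — shift to the left.
Only the nonzero effect(s) matter; the net shift is to the left.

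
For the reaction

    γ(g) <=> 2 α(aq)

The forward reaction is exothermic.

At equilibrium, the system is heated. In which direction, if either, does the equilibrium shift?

The forward reaction is exothermic. Raising T favours the endothermic direction — shift to the left.

left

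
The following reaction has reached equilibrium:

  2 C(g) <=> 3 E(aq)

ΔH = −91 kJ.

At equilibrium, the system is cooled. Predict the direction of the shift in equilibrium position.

The forward reaction is exothermic. Lowering T favours the exothermic direction — shift to the right.

right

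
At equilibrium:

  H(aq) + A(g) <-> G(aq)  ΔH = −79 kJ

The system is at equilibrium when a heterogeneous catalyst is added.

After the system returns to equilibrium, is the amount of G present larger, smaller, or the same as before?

unchanged

A catalyst speeds both forward and reverse rates equally; it changes neither Q nor K — no shift from this change.
No net shift occurs, so the amount of G is unchanged.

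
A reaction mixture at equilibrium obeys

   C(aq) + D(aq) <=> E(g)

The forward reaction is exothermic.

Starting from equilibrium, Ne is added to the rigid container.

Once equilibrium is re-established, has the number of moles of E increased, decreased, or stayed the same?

At constant volume, adding an inert gas leaves every reacting species' partial pressure unchanged, so Q is unchanged — no shift from this change.
No net shift occurs, so the amount of E is unchanged.

unchanged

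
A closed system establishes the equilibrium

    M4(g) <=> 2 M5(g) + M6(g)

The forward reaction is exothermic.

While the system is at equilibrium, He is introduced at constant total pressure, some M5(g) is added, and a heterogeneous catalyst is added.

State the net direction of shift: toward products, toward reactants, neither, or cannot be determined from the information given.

cannot be determined

Adding inert gas at constant total pressure expands the volume and lowers every reacting partial pressure. With Δn_gas = 3 − 1 = +2, Q moves away from K toward the side with fewer gas moles, so the system shifts toward the side with more gas moles — to the right.
Adding M5 (g), a product, drives the reaction to the left.
A catalyst speeds both forward and reverse rates equally; it changes neither Q nor K — no shift from this change.
The individual effects push in opposite directions; without quantitative information the net direction cannot be determined.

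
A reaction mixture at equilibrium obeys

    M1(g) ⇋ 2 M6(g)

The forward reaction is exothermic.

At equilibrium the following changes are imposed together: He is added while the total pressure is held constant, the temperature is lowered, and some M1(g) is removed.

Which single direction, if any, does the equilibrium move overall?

cannot be determined

Adding inert gas at constant total pressure expands the volume and lowers every reacting partial pressure. With Δn_gas = 2 − 1 = +1, Q moves away from K toward the side with fewer gas moles, so the system shifts toward the side with more gas moles — to the right.
The forward reaction is exothermic. Lowering T favours the exothermic direction — shift to the right.
Removing M1 (g), a reactant, drives the reaction to the left.
The individual effects push in opposite directions; without quantitative information the net direction cannot be determined.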